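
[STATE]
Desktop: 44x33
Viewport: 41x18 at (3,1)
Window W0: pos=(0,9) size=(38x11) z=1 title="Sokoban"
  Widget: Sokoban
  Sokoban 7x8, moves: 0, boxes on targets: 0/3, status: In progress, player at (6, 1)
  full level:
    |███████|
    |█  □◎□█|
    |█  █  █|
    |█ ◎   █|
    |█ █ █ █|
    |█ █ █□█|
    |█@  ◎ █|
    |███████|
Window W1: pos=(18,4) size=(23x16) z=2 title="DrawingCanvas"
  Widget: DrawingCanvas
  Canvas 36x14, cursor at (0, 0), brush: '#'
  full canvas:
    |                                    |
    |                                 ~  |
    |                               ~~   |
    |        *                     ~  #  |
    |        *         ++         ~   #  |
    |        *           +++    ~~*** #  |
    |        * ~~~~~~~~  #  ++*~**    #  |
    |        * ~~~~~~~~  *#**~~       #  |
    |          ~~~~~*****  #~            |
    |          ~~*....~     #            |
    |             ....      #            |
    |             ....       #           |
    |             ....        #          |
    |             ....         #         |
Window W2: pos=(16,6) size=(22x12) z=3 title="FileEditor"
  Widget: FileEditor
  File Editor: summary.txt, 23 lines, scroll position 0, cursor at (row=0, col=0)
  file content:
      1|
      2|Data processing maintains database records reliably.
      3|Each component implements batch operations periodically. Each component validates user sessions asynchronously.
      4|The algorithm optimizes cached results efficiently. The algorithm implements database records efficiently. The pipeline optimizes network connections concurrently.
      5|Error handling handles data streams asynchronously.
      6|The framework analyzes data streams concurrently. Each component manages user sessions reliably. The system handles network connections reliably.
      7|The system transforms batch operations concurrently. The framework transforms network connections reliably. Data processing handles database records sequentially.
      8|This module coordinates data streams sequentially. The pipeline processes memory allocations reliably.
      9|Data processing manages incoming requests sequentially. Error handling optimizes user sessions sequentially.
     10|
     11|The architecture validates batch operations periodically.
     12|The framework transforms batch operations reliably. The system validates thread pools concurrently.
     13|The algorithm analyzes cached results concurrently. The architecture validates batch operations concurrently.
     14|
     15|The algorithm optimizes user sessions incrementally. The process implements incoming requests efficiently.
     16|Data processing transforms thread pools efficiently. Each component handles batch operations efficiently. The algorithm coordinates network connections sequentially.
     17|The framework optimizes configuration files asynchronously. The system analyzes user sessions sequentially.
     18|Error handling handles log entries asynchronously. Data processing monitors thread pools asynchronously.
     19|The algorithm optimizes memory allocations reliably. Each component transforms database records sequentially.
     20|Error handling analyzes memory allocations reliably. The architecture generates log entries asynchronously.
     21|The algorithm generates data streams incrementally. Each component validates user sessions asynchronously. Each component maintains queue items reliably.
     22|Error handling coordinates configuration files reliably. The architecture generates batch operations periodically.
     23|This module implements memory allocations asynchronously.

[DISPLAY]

                                         
                                         
                                         
               ┏━━━━━━━━━━━━━━━━━━━━━┓   
               ┃ DrawingCanvas       ┃   
             ┏━━━━━━━━━━━━━━━━━━━━┓──┨   
             ┃ FileEditor         ┃  ┃   
             ┠────────────────────┨  ┃   
━━━━━━━━━━━━━┃█                  ▲┃  ┃   
okoban       ┃Data processing mai█┃  ┃   
─────────────┃Each component impl░┃+ ┃   
█████        ┃The algorithm optim░┃ +┃   
 □◎□█        ┃Error handling hand░┃ #┃   
 █  █        ┃The framework analy░┃ *┃   
◎   █        ┃The system transfor░┃* ┃   
█ █ █        ┃This module coordin▼┃  ┃   
█ █□█        ┗━━━━━━━━━━━━━━━━━━━━┛  ┃   
  ◎ █          ┃             ....    ┃   


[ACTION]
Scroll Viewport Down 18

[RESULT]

◎   █        ┃The system transfor░┃* ┃   
█ █ █        ┃This module coordin▼┃  ┃   
█ █□█        ┗━━━━━━━━━━━━━━━━━━━━┛  ┃   
  ◎ █          ┃             ....    ┃   
━━━━━━━━━━━━━━━┗━━━━━━━━━━━━━━━━━━━━━┛   
                                         
                                         
                                         
                                         
                                         
                                         
                                         
                                         
                                         
                                         
                                         
                                         
                                         


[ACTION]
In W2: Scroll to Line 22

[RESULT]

◎   █        ┃Error handling coor█┃* ┃   
█ █ █        ┃This module impleme▼┃  ┃   
█ █□█        ┗━━━━━━━━━━━━━━━━━━━━┛  ┃   
  ◎ █          ┃             ....    ┃   
━━━━━━━━━━━━━━━┗━━━━━━━━━━━━━━━━━━━━━┛   
                                         
                                         
                                         
                                         
                                         
                                         
                                         
                                         
                                         
                                         
                                         
                                         
                                         


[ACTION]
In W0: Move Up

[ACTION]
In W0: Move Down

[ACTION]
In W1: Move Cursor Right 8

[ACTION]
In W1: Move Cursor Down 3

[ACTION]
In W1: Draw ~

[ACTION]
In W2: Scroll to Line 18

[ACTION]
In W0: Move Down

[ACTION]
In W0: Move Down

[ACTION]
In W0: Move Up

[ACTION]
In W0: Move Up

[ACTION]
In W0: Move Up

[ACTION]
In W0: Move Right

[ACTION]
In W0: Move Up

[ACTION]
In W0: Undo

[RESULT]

+   █        ┃Error handling coor█┃* ┃   
█ █ █        ┃This module impleme▼┃  ┃   
█ █□█        ┗━━━━━━━━━━━━━━━━━━━━┛  ┃   
  ◎ █          ┃             ....    ┃   
━━━━━━━━━━━━━━━┗━━━━━━━━━━━━━━━━━━━━━┛   
                                         
                                         
                                         
                                         
                                         
                                         
                                         
                                         
                                         
                                         
                                         
                                         
                                         


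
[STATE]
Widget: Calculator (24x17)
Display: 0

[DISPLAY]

                       0
┌───┬───┬───┬───┐       
│ 7 │ 8 │ 9 │ ÷ │       
├───┼───┼───┼───┤       
│ 4 │ 5 │ 6 │ × │       
├───┼───┼───┼───┤       
│ 1 │ 2 │ 3 │ - │       
├───┼───┼───┼───┤       
│ 0 │ . │ = │ + │       
├───┼───┼───┼───┤       
│ C │ MC│ MR│ M+│       
└───┴───┴───┴───┘       
                        
                        
                        
                        
                        


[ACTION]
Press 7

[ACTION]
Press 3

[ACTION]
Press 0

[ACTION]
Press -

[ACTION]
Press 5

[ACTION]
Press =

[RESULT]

                     725
┌───┬───┬───┬───┐       
│ 7 │ 8 │ 9 │ ÷ │       
├───┼───┼───┼───┤       
│ 4 │ 5 │ 6 │ × │       
├───┼───┼───┼───┤       
│ 1 │ 2 │ 3 │ - │       
├───┼───┼───┼───┤       
│ 0 │ . │ = │ + │       
├───┼───┼───┼───┤       
│ C │ MC│ MR│ M+│       
└───┴───┴───┴───┘       
                        
                        
                        
                        
                        


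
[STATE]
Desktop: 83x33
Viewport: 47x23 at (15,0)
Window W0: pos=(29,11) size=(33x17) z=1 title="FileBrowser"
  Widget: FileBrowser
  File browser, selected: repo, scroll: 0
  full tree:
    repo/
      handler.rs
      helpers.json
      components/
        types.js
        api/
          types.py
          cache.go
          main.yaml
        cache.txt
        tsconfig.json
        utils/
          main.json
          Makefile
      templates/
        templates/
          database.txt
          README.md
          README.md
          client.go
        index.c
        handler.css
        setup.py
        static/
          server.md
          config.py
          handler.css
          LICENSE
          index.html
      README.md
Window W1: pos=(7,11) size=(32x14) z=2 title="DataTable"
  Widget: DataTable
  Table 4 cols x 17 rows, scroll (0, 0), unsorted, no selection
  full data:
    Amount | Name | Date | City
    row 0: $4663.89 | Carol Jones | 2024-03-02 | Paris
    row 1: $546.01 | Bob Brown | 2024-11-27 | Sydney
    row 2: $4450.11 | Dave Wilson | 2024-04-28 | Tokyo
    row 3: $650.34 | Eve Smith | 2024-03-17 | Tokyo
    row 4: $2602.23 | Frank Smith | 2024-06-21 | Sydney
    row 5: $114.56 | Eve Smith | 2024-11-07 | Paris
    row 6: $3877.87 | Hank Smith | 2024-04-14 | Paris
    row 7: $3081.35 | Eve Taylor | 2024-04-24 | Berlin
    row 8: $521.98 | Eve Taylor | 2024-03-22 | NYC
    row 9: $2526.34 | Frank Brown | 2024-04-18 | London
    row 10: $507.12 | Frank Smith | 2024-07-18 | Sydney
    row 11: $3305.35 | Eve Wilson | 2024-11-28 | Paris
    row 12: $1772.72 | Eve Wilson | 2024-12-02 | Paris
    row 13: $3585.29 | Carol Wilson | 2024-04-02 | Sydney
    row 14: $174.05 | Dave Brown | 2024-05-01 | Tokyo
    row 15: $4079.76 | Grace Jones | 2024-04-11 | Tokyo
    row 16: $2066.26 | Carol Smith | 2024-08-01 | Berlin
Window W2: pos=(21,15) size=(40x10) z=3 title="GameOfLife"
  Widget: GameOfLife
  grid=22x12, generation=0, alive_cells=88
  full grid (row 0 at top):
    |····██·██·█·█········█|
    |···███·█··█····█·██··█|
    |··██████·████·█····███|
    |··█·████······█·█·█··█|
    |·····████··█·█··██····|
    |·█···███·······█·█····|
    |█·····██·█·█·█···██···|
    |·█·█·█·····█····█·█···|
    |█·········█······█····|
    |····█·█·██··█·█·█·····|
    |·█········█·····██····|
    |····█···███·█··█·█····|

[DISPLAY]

                                               
                                               
                                               
                                               
                                               
                                               
                                               
                                               
                                               
                                               
                                               
━━━━━━━━━━━━━━━━━━━━━━━┓━━━━━━━━━━━━━━━━━━━━━━┓
ble                    ┃ser                   ┃
───────────────────────┨──────────────────────┨
 │Name        │Date    ┃o/                    ┃
─┼────┏━━━━━━━━━━━━━━━━━━━━━━━━━━━━━━━━━━━━━━┓┃
9│Caro┃ GameOfLife                           ┃┃
 │Bob ┠──────────────────────────────────────┨┃
1│Dave┃Gen: 0                                ┃┃
 │Eve ┃··█·████······█·█·█··█                ┃┃
3│Fran┃·····████··█·█··██····                ┃┃
 │Eve ┃·█···███·······█·█····                ┃┃
7│Hank┃█·····██·█·█·█···██···                ┃┃


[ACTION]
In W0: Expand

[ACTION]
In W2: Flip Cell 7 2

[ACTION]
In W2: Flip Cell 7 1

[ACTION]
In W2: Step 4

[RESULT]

                                               
                                               
                                               
                                               
                                               
                                               
                                               
                                               
                                               
                                               
                                               
━━━━━━━━━━━━━━━━━━━━━━━┓━━━━━━━━━━━━━━━━━━━━━━┓
ble                    ┃ser                   ┃
───────────────────────┨──────────────────────┨
 │Name        │Date    ┃o/                    ┃
─┼────┏━━━━━━━━━━━━━━━━━━━━━━━━━━━━━━━━━━━━━━┓┃
9│Caro┃ GameOfLife                           ┃┃
 │Bob ┠──────────────────────────────────────┨┃
1│Dave┃Gen: 4                                ┃┃
 │Eve ┃··█····█···█·······██·                ┃┃
3│Fran┃·······█·███████·█·██·                ┃┃
 │Eve ┃···········█···█·█····                ┃┃
7│Hank┃·██····███···███··█···                ┃┃


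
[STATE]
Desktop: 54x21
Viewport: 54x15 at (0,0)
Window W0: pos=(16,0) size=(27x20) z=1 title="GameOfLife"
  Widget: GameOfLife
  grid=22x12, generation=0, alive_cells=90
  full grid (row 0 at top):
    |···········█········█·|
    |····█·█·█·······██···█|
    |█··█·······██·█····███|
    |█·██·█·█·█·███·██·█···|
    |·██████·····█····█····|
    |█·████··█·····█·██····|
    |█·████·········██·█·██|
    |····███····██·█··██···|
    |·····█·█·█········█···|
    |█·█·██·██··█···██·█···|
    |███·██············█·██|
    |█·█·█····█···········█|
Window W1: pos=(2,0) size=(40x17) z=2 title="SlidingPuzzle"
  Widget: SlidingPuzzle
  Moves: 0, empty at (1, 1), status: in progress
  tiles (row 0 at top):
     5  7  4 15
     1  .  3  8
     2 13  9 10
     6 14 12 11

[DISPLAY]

  ┏━━━━━━━━━━━━━━━━━━━━━━━━━━━━━━━━━━━━━━┓┓           
  ┃ SlidingPuzzle                        ┃┃           
  ┠──────────────────────────────────────┨┨           
  ┃┌────┬────┬────┬────┐                 ┃┃           
  ┃│  5 │  7 │  4 │ 15 │                 ┃┃           
  ┃├────┼────┼────┼────┤                 ┃┃           
  ┃│  1 │    │  3 │  8 │                 ┃┃           
  ┃├────┼────┼────┼────┤                 ┃┃           
  ┃│  2 │ 13 │  9 │ 10 │                 ┃┃           
  ┃├────┼────┼────┼────┤                 ┃┃           
  ┃│  6 │ 14 │ 12 │ 11 │                 ┃┃           
  ┃└────┴────┴────┴────┘                 ┃┃           
  ┃Moves: 0                              ┃┃           
  ┃                                      ┃┃           
  ┃                                      ┃┃           


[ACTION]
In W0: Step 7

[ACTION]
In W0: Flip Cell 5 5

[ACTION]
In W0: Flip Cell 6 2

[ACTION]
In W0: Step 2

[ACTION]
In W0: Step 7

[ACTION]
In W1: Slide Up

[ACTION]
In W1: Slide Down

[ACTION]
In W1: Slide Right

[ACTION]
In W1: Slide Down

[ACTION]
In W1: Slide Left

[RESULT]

  ┏━━━━━━━━━━━━━━━━━━━━━━━━━━━━━━━━━━━━━━┓┓           
  ┃ SlidingPuzzle                        ┃┃           
  ┠──────────────────────────────────────┨┨           
  ┃┌────┬────┬────┬────┐                 ┃┃           
  ┃│  7 │    │  4 │ 15 │                 ┃┃           
  ┃├────┼────┼────┼────┤                 ┃┃           
  ┃│  5 │  1 │  3 │  8 │                 ┃┃           
  ┃├────┼────┼────┼────┤                 ┃┃           
  ┃│  2 │ 13 │  9 │ 10 │                 ┃┃           
  ┃├────┼────┼────┼────┤                 ┃┃           
  ┃│  6 │ 14 │ 12 │ 11 │                 ┃┃           
  ┃└────┴────┴────┴────┘                 ┃┃           
  ┃Moves: 5                              ┃┃           
  ┃                                      ┃┃           
  ┃                                      ┃┃           


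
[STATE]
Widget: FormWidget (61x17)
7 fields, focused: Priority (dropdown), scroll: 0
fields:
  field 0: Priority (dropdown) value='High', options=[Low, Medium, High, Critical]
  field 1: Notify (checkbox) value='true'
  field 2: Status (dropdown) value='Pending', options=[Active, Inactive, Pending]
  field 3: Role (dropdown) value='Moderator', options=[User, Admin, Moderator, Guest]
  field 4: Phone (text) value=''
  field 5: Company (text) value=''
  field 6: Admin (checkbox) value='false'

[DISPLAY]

> Priority:   [High                                        ▼]
  Notify:     [x]                                            
  Status:     [Pending                                     ▼]
  Role:       [Moderator                                   ▼]
  Phone:      [                                             ]
  Company:    [                                             ]
  Admin:      [ ]                                            
                                                             
                                                             
                                                             
                                                             
                                                             
                                                             
                                                             
                                                             
                                                             
                                                             


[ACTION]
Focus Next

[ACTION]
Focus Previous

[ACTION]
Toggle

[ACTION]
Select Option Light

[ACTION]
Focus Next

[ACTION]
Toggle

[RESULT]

  Priority:   [High                                        ▼]
> Notify:     [ ]                                            
  Status:     [Pending                                     ▼]
  Role:       [Moderator                                   ▼]
  Phone:      [                                             ]
  Company:    [                                             ]
  Admin:      [ ]                                            
                                                             
                                                             
                                                             
                                                             
                                                             
                                                             
                                                             
                                                             
                                                             
                                                             


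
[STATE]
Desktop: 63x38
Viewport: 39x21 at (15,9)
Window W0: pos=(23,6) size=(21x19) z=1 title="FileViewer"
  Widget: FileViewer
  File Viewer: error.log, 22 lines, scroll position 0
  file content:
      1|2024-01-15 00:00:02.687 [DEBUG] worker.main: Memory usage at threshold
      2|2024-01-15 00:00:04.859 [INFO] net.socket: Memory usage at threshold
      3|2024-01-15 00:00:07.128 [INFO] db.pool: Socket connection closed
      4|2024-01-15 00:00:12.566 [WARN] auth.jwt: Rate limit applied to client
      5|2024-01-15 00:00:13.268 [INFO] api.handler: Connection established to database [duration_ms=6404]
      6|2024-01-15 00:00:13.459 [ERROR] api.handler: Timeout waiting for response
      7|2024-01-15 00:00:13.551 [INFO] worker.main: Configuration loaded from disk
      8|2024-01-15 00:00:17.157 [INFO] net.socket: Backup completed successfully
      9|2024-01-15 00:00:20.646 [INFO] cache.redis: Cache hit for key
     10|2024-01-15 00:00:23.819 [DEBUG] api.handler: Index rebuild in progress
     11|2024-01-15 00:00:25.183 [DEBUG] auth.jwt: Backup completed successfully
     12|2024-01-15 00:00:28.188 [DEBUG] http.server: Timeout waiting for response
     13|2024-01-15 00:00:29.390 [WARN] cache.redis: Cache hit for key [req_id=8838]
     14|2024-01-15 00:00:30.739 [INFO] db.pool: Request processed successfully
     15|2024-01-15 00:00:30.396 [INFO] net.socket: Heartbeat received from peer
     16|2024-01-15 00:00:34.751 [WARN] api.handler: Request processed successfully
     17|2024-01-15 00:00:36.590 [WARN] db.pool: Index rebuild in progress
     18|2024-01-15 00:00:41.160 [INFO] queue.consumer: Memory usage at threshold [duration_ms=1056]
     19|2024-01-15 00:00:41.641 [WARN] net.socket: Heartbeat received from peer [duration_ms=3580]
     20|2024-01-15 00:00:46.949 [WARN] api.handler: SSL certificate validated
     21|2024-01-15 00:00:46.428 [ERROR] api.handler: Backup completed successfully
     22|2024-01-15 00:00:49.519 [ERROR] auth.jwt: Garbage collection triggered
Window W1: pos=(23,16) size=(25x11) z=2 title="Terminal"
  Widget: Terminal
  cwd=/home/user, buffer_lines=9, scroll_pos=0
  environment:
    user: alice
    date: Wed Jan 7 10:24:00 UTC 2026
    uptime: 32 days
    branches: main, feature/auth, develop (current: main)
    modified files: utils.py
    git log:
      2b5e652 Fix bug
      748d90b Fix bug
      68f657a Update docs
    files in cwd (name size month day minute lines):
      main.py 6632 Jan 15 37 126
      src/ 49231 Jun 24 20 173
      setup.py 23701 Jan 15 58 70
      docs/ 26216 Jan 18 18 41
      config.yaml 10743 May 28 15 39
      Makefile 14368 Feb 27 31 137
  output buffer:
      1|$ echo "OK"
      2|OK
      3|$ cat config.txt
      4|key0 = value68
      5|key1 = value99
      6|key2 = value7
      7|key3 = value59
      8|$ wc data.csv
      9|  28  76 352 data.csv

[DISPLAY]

        ┃2024-01-15 00:00:0▲┃          
        ┃2024-01-15 00:00:0█┃          
        ┃2024-01-15 00:00:0░┃          
        ┃2024-01-15 00:00:1░┃          
        ┃2024-01-15 00:00:1░┃          
        ┃2024-01-15 00:00:1░┃          
        ┃2024-01-15 00:00:1░┃          
        ┏━━━━━━━━━━━━━━━━━━━━━━━┓      
        ┃ Terminal              ┃      
        ┠───────────────────────┨      
        ┃$ echo "OK"            ┃      
        ┃OK                     ┃      
        ┃$ cat config.txt       ┃      
        ┃key0 = value68         ┃      
        ┃key1 = value99         ┃      
        ┃key2 = value7          ┃      
        ┃key3 = value59         ┃      
        ┗━━━━━━━━━━━━━━━━━━━━━━━┛      
                                       
                                       
                                       


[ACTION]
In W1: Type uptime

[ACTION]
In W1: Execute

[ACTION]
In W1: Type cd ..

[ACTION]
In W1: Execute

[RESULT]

        ┃2024-01-15 00:00:0▲┃          
        ┃2024-01-15 00:00:0█┃          
        ┃2024-01-15 00:00:0░┃          
        ┃2024-01-15 00:00:1░┃          
        ┃2024-01-15 00:00:1░┃          
        ┃2024-01-15 00:00:1░┃          
        ┃2024-01-15 00:00:1░┃          
        ┏━━━━━━━━━━━━━━━━━━━━━━━┓      
        ┃ Terminal              ┃      
        ┠───────────────────────┨      
        ┃$ wc data.csv          ┃      
        ┃  28  76 352 data.csv  ┃      
        ┃$ uptime               ┃      
        ┃ 10:00  up 32 days     ┃      
        ┃$ cd ..                ┃      
        ┃                       ┃      
        ┃$ █                    ┃      
        ┗━━━━━━━━━━━━━━━━━━━━━━━┛      
                                       
                                       
                                       


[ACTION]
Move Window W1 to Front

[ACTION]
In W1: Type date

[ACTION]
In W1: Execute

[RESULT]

        ┃2024-01-15 00:00:0▲┃          
        ┃2024-01-15 00:00:0█┃          
        ┃2024-01-15 00:00:0░┃          
        ┃2024-01-15 00:00:1░┃          
        ┃2024-01-15 00:00:1░┃          
        ┃2024-01-15 00:00:1░┃          
        ┃2024-01-15 00:00:1░┃          
        ┏━━━━━━━━━━━━━━━━━━━━━━━┓      
        ┃ Terminal              ┃      
        ┠───────────────────────┨      
        ┃$ uptime               ┃      
        ┃ 10:00  up 32 days     ┃      
        ┃$ cd ..                ┃      
        ┃                       ┃      
        ┃$ date                 ┃      
        ┃Wed Jan 7 10:24:00 UTC ┃      
        ┃$ █                    ┃      
        ┗━━━━━━━━━━━━━━━━━━━━━━━┛      
                                       
                                       
                                       


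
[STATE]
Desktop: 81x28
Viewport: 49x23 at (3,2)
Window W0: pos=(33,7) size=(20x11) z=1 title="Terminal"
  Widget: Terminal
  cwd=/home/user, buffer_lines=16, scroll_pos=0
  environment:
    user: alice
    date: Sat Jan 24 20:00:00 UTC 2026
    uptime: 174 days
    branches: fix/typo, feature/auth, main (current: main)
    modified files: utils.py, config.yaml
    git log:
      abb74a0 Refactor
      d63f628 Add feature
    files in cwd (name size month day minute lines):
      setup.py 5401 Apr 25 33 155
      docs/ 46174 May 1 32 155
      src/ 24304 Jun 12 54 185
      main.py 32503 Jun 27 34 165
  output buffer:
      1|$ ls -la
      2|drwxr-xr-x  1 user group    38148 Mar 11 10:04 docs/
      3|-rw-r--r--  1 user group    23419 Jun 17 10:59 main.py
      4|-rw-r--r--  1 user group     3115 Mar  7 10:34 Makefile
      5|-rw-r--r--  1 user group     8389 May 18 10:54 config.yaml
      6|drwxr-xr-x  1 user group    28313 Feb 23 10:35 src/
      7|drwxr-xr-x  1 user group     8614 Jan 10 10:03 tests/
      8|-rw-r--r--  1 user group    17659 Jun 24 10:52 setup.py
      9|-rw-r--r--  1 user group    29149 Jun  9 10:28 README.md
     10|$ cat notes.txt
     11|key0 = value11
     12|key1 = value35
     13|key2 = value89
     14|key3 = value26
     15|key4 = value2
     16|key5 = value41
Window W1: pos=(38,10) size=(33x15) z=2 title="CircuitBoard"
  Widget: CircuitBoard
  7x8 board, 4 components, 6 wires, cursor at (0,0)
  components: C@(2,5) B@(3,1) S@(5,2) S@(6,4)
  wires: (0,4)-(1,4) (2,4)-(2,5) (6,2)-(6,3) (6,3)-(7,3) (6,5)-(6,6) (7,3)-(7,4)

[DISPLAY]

                                                 
                                                 
                                                 
                                                 
                                                 
                              ┏━━━━━━━━━━━━━━━━━━
                              ┃ Terminal         
                              ┠──────────────────
                              ┃$ ls┏━━━━━━━━━━━━━
                              ┃drwx┃ CircuitBoard
                              ┃-rw-┠─────────────
                              ┃-rw-┃   0 1 2 3 4 
                              ┃-rw-┃0  [.]       
                              ┃drwx┃             
                              ┃drwx┃1            
                              ┗━━━━┃             
                                   ┃2            
                                   ┃             
                                   ┃3       B    
                                   ┃             
                                   ┃4            
                                   ┃             
                                   ┗━━━━━━━━━━━━━


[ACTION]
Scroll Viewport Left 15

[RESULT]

                                                 
                                                 
                                                 
                                                 
                                                 
                                 ┏━━━━━━━━━━━━━━━
                                 ┃ Terminal      
                                 ┠───────────────
                                 ┃$ ls┏━━━━━━━━━━
                                 ┃drwx┃ CircuitBo
                                 ┃-rw-┠──────────
                                 ┃-rw-┃   0 1 2 3
                                 ┃-rw-┃0  [.]    
                                 ┃drwx┃          
                                 ┃drwx┃1         
                                 ┗━━━━┃          
                                      ┃2         
                                      ┃          
                                      ┃3       B 
                                      ┃          
                                      ┃4         
                                      ┃          
                                      ┗━━━━━━━━━━


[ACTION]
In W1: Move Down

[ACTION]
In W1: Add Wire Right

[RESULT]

                                                 
                                                 
                                                 
                                                 
                                                 
                                 ┏━━━━━━━━━━━━━━━
                                 ┃ Terminal      
                                 ┠───────────────
                                 ┃$ ls┏━━━━━━━━━━
                                 ┃drwx┃ CircuitBo
                                 ┃-rw-┠──────────
                                 ┃-rw-┃   0 1 2 3
                                 ┃-rw-┃0         
                                 ┃drwx┃          
                                 ┃drwx┃1  [.]─ · 
                                 ┗━━━━┃          
                                      ┃2         
                                      ┃          
                                      ┃3       B 
                                      ┃          
                                      ┃4         
                                      ┃          
                                      ┗━━━━━━━━━━


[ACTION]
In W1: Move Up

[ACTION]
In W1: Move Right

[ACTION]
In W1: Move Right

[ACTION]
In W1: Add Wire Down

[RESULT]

                                                 
                                                 
                                                 
                                                 
                                                 
                                 ┏━━━━━━━━━━━━━━━
                                 ┃ Terminal      
                                 ┠───────────────
                                 ┃$ ls┏━━━━━━━━━━
                                 ┃drwx┃ CircuitBo
                                 ┃-rw-┠──────────
                                 ┃-rw-┃   0 1 2 3
                                 ┃-rw-┃0         
                                 ┃drwx┃          
                                 ┃drwx┃1   · ─ · 
                                 ┗━━━━┃          
                                      ┃2         
                                      ┃          
                                      ┃3       B 
                                      ┃          
                                      ┃4         
                                      ┃          
                                      ┗━━━━━━━━━━


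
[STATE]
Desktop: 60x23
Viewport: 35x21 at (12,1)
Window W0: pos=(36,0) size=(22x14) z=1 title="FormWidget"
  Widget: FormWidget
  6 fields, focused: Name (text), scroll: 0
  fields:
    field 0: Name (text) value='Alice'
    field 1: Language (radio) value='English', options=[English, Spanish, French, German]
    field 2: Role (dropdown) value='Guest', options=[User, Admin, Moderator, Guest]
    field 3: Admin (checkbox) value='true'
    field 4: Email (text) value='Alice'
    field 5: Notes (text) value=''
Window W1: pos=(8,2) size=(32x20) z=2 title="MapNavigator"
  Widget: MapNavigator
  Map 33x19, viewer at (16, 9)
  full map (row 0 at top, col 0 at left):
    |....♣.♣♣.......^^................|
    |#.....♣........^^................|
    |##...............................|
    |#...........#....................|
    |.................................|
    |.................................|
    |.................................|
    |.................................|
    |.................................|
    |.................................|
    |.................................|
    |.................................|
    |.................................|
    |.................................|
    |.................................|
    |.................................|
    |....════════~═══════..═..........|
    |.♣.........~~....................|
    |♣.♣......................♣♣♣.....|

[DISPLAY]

                        ┃ FormWidge
━━━━━━━━━━━━━━━━━━━━━━━━━━━┓───────
pNavigator                 ┃ame:   
───────────────────────────┨anguage
..♣........^^..............┃ole:   
...........................┃dmin:  
........#..................┃mail:  
...........................┃otes:  
...........................┃       
...........................┃       
...........................┃       
...........................┃       
............@..............┃━━━━━━━
...........................┃       
...........................┃       
...........................┃       
...........................┃       
...........................┃       
...........................┃       
════════~═══════..═........┃       
━━━━━━━━━━━━━━━━━━━━━━━━━━━┛       


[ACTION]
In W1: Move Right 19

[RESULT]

                        ┃ FormWidge
━━━━━━━━━━━━━━━━━━━━━━━━━━━┓───────
pNavigator                 ┃ame:   
───────────────────────────┨anguage
.............              ┃ole:   
.............              ┃dmin:  
.............              ┃mail:  
.............              ┃otes:  
.............              ┃       
.............              ┃       
.............              ┃       
.............              ┃       
............@              ┃━━━━━━━
.............              ┃       
.............              ┃       
.............              ┃       
.............              ┃       
.............              ┃       
.............              ┃       
..═..........              ┃       
━━━━━━━━━━━━━━━━━━━━━━━━━━━┛       


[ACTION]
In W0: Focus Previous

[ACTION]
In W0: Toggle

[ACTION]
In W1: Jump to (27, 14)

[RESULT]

                        ┃ FormWidge
━━━━━━━━━━━━━━━━━━━━━━━━━━━┓───────
pNavigator                 ┃ame:   
───────────────────────────┨anguage
..................         ┃ole:   
..................         ┃dmin:  
..................         ┃mail:  
..................         ┃otes:  
..................         ┃       
..................         ┃       
..................         ┃       
..................         ┃       
............@.....         ┃━━━━━━━
..................         ┃       
═════..═..........         ┃       
..................         ┃       
..........♣♣♣.....         ┃       
                           ┃       
                           ┃       
                           ┃       
━━━━━━━━━━━━━━━━━━━━━━━━━━━┛       


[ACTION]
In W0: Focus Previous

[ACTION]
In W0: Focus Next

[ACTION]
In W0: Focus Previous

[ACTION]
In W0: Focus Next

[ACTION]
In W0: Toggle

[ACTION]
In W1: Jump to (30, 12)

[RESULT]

                        ┃ FormWidge
━━━━━━━━━━━━━━━━━━━━━━━━━━━┓───────
pNavigator                 ┃ame:   
───────────────────────────┨anguage
...............            ┃ole:   
...............            ┃dmin:  
...............            ┃mail:  
...............            ┃otes:  
...............            ┃       
...............            ┃       
...............            ┃       
...............            ┃       
............@..            ┃━━━━━━━
...............            ┃       
...............            ┃       
...............            ┃       
══..═..........            ┃       
...............            ┃       
.......♣♣♣.....            ┃       
                           ┃       
━━━━━━━━━━━━━━━━━━━━━━━━━━━┛       
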